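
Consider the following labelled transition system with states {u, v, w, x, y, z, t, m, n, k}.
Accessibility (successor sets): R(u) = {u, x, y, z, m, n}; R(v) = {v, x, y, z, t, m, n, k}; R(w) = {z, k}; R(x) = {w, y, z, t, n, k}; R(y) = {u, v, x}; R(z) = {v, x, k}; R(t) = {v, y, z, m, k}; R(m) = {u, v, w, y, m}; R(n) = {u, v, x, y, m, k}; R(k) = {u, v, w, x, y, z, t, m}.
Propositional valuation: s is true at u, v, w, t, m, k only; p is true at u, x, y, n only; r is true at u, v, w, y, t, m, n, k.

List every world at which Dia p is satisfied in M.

Let φ = Dia p. Evaluate φ at each world:
  u (successors {u, x, y, z, m, n}): φ is true.
  v (successors {v, x, y, z, t, m, n, k}): φ is true.
  w (successors {z, k}): φ is false.
  x (successors {w, y, z, t, n, k}): φ is true.
  y (successors {u, v, x}): φ is true.
  z (successors {v, x, k}): φ is true.
  t (successors {v, y, z, m, k}): φ is true.
  m (successors {u, v, w, y, m}): φ is true.
  n (successors {u, v, x, y, m, k}): φ is true.
  k (successors {u, v, w, x, y, z, t, m}): φ is true.
For instance, at k:
  At k: Dia p requires p at some successor in {u, v, w, x, y, z, t, m}.
    p holds at u, so Dia p is true at k.
Satisfying worlds: {u, v, x, y, z, t, m, n, k}

u, v, x, y, z, t, m, n, k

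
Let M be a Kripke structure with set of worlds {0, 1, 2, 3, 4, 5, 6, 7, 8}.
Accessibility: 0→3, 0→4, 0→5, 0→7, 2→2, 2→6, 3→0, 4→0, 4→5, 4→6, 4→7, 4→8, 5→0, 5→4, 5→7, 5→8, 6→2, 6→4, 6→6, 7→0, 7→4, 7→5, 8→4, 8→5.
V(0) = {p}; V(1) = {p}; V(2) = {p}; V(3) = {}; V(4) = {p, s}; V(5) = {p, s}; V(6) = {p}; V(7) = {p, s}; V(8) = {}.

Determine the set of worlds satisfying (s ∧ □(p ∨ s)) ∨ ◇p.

0, 2, 3, 4, 5, 6, 7, 8

Let φ = (s ∧ □(p ∨ s)) ∨ ◇p. Evaluate φ at each world:
  0 (successors {3, 4, 5, 7}): φ is true.
  1 (successors ∅): φ is false.
  2 (successors {2, 6}): φ is true.
  3 (successors {0}): φ is true.
  4 (successors {0, 5, 6, 7, 8}): φ is true.
  5 (successors {0, 4, 7, 8}): φ is true.
  6 (successors {2, 4, 6}): φ is true.
  7 (successors {0, 4, 5}): φ is true.
  8 (successors {4, 5}): φ is true.
For instance, at 3:
  At 3: s ∧ □(p ∨ s) is false, ◇p is true, so (s ∧ □(p ∨ s)) ∨ ◇p is true.
    At 3: s is false, □(p ∨ s) is true, so s ∧ □(p ∨ s) is false.
      At 3: □(p ∨ s) requires p ∨ s at every successor {0}.
        At 0: p ∨ s is true.
      So □(p ∨ s) is true at 3.
    At 3: ◇p requires p at some successor in {0}.
      p holds at 0, so ◇p is true at 3.
Satisfying worlds: {0, 2, 3, 4, 5, 6, 7, 8}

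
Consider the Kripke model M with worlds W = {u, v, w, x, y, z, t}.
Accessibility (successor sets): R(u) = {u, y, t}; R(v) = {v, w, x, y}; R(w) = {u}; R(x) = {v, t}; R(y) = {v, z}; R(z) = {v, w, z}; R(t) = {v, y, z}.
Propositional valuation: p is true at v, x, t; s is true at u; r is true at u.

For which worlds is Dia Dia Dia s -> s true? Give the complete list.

Let φ = Dia Dia Dia s -> s. Evaluate φ at each world:
  u (successors {u, y, t}): φ is true.
  v (successors {v, w, x, y}): φ is false.
  w (successors {u}): φ is false.
  x (successors {v, t}): φ is false.
  y (successors {v, z}): φ is false.
  z (successors {v, w, z}): φ is false.
  t (successors {v, y, z}): φ is false.
For instance, at x:
  At x: Dia Dia Dia s is true, s is false, so Dia Dia Dia s -> s is false.
    At x: Dia Dia Dia s requires Dia Dia s at some successor in {v, t}.
      Dia Dia s holds at v, so Dia Dia Dia s is true at x.
Satisfying worlds: {u}

u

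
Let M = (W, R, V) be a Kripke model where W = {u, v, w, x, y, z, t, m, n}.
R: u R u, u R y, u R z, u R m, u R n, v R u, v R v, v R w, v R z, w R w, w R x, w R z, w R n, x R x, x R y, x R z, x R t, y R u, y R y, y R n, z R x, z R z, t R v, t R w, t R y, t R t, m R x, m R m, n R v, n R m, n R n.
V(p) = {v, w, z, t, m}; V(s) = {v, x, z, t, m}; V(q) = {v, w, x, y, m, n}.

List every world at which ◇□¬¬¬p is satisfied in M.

Let φ = ◇□¬¬¬p. Evaluate φ at each world:
  u (successors {u, y, z, m, n}): φ is true.
  v (successors {u, v, w, z}): φ is false.
  w (successors {w, x, z, n}): φ is false.
  x (successors {x, y, z, t}): φ is true.
  y (successors {u, y, n}): φ is true.
  z (successors {x, z}): φ is false.
  t (successors {v, w, y, t}): φ is true.
  m (successors {x, m}): φ is false.
  n (successors {v, m, n}): φ is false.
For instance, at z:
  At z: ◇□¬¬¬p requires □¬¬¬p at some successor in {x, z}.
    At x: □¬¬¬p is false.
    At z: □¬¬¬p is false.
  So ◇□¬¬¬p is false at z.
Satisfying worlds: {u, x, y, t}

u, x, y, t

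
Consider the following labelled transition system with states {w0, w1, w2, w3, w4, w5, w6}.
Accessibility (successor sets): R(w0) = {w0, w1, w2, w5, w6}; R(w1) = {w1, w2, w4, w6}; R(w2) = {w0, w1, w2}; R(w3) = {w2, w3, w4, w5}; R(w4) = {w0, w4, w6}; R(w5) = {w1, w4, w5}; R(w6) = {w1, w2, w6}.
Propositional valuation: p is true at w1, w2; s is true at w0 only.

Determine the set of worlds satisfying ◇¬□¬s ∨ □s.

Let φ = ◇¬□¬s ∨ □s. Evaluate φ at each world:
  w0 (successors {w0, w1, w2, w5, w6}): φ is true.
  w1 (successors {w1, w2, w4, w6}): φ is true.
  w2 (successors {w0, w1, w2}): φ is true.
  w3 (successors {w2, w3, w4, w5}): φ is true.
  w4 (successors {w0, w4, w6}): φ is true.
  w5 (successors {w1, w4, w5}): φ is true.
  w6 (successors {w1, w2, w6}): φ is true.
For instance, at w5:
  At w5: ◇¬□¬s is true, □s is false, so ◇¬□¬s ∨ □s is true.
    At w5: ◇¬□¬s requires ¬□¬s at some successor in {w1, w4, w5}.
      ¬□¬s holds at w4, so ◇¬□¬s is true at w5.
    At w5: □s requires s at every successor {w1, w4, w5}.
      s fails at w1, so □s is false at w5.
Satisfying worlds: {w0, w1, w2, w3, w4, w5, w6}

w0, w1, w2, w3, w4, w5, w6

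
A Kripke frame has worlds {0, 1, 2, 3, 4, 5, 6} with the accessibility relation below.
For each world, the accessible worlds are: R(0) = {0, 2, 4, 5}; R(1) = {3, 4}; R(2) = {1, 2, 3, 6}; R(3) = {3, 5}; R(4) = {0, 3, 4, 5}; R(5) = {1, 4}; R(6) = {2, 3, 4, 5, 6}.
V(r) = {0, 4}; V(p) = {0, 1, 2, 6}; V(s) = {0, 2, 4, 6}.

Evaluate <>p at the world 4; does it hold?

Recall that <>ψ holds at a world iff ψ holds at some accessible world.
At 4: <>p requires p at some successor in {0, 3, 4, 5}.
  p holds at 0, so <>p is true at 4.

Yes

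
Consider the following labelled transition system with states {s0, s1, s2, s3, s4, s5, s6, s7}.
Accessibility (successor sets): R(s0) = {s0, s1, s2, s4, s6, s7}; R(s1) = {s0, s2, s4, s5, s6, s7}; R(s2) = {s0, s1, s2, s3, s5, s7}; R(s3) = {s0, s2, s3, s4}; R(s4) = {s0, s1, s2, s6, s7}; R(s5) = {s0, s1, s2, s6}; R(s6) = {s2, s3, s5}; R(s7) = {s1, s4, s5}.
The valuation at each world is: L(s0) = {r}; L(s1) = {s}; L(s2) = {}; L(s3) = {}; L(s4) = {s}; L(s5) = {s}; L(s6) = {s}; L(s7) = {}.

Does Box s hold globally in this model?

Let φ = Box s. Evaluate φ at each world:
  s0 (successors {s0, s1, s2, s4, s6, s7}): φ is false.
  s1 (successors {s0, s2, s4, s5, s6, s7}): φ is false.
  s2 (successors {s0, s1, s2, s3, s5, s7}): φ is false.
  s3 (successors {s0, s2, s3, s4}): φ is false.
  s4 (successors {s0, s1, s2, s6, s7}): φ is false.
  s5 (successors {s0, s1, s2, s6}): φ is false.
  s6 (successors {s2, s3, s5}): φ is false.
  s7 (successors {s1, s4, s5}): φ is true.
Detail at s0 (counterexample):
  At s0: Box s requires s at every successor {s0, s1, s2, s4, s6, s7}.
    s fails at s0, so Box s is false at s0.

No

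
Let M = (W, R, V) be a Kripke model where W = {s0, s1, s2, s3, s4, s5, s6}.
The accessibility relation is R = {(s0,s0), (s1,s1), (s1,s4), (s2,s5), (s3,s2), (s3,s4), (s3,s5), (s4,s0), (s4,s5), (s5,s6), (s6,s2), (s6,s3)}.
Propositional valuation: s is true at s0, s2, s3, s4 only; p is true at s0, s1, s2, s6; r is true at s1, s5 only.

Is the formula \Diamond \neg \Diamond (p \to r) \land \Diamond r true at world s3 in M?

At s3: \Diamond \neg \Diamond (p \to r) is true, \Diamond r is true, so \Diamond \neg \Diamond (p \to r) \land \Diamond r is true.
  At s3: \Diamond \neg \Diamond (p \to r) requires \neg \Diamond (p \to r) at some successor in {s2, s4, s5}.
    \neg \Diamond (p \to r) holds at s5, so \Diamond \neg \Diamond (p \to r) is true at s3.
      At s5: \Diamond (p \to r) is false, so \neg \Diamond (p \to r) is true.
  At s3: \Diamond r requires r at some successor in {s2, s4, s5}.
    r holds at s5, so \Diamond r is true at s3.

Yes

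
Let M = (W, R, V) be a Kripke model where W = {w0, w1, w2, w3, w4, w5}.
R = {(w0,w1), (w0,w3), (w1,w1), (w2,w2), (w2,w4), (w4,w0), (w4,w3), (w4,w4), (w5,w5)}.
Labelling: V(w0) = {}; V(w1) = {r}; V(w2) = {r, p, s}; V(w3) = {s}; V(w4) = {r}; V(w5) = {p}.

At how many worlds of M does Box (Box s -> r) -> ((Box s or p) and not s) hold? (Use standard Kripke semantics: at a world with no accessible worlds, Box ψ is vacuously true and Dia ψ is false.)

3

Recall that Box ψ holds at a world iff ψ holds at every accessible world, and Dia ψ holds iff ψ holds at some accessible world.
Let φ = Box (Box s -> r) -> ((Box s or p) and not s). Evaluate φ at each world:
  w0 (successors {w1, w3}): φ is true.
  w1 (successors {w1}): φ is false.
  w2 (successors {w2, w4}): φ is false.
  w3 (successors ∅): φ is false.
  w4 (successors {w0, w3, w4}): φ is true.
  w5 (successors {w5}): φ is true.
For instance, at w0:
  At w0: Box (Box s -> r) is false, (Box s or p) and not s is false, so Box (Box s -> r) -> ((Box s or p) and not s) is true.
    At w0: Box (Box s -> r) requires Box s -> r at every successor {w1, w3}.
      Box s -> r fails at w3, so Box (Box s -> r) is false at w0.
    At w0: Box s or p is false, not s is true, so (Box s or p) and not s is false.
      At w0: Box s is false, p is false, so Box s or p is false.
Satisfying worlds: {w0, w4, w5}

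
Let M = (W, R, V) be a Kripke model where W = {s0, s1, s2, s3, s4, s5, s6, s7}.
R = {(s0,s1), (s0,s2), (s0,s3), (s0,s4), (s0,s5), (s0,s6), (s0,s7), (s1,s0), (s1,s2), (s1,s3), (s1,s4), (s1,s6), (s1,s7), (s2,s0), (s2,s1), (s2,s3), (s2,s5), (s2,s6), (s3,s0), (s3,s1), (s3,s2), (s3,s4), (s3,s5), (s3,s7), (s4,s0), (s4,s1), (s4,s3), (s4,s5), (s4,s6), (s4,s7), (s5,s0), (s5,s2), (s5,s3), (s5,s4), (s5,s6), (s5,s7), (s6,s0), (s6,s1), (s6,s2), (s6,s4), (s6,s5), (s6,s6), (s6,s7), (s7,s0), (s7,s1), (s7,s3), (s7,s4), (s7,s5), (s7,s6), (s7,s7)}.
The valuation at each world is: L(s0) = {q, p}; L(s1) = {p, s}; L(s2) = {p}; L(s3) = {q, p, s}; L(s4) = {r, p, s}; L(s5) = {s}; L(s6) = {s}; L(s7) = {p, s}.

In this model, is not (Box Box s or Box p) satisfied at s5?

Recall that Box ψ holds at a world iff ψ holds at every accessible world, and Dia ψ holds iff ψ holds at some accessible world.
At s5: Box Box s or Box p is false, so not (Box Box s or Box p) is true.
  At s5: Box Box s is false, Box p is false, so Box Box s or Box p is false.
    At s5: Box Box s requires Box s at every successor {s0, s2, s3, s4, s6, s7}.
      Box s fails at s0, so Box Box s is false at s5.
    At s5: Box p requires p at every successor {s0, s2, s3, s4, s6, s7}.
      p fails at s6, so Box p is false at s5.

Yes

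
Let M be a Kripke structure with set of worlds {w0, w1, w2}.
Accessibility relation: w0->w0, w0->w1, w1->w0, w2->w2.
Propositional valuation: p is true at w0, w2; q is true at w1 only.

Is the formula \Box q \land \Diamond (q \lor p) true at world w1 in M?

Recall that \Box ψ holds at a world iff ψ holds at every accessible world, and \Diamond ψ holds iff ψ holds at some accessible world.
At w1: \Box q is false, \Diamond (q \lor p) is true, so \Box q \land \Diamond (q \lor p) is false.
  At w1: \Box q requires q at every successor {w0}.
    q fails at w0, so \Box q is false at w1.
  At w1: \Diamond (q \lor p) requires q \lor p at some successor in {w0}.
    q \lor p holds at w0, so \Diamond (q \lor p) is true at w1.

No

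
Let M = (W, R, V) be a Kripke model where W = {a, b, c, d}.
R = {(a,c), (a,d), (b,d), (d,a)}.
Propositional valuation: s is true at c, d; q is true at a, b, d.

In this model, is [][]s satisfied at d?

Yes

Recall that []ψ holds at a world iff ψ holds at every accessible world, and <>ψ holds iff ψ holds at some accessible world.
At d: [][]s requires []s at every successor {a}.
    At a: []s requires s at every successor {c, d}.
      At c: s is true.
      At d: s is true.
    So []s is true at a.
So [][]s is true at d.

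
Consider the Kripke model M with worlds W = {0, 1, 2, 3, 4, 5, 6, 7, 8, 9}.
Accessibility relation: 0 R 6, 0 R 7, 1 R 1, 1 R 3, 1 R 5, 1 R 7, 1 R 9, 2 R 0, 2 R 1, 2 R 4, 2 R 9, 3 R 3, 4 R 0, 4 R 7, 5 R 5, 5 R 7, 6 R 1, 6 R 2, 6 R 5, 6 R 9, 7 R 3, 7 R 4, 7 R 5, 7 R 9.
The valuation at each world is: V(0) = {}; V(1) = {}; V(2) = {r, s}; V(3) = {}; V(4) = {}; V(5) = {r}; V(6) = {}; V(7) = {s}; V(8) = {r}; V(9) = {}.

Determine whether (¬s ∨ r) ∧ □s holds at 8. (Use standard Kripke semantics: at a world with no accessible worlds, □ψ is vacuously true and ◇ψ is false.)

At 8: ¬s ∨ r is true, □s is true, so (¬s ∨ r) ∧ □s is true.
  At 8: no accessible worlds, so □s holds vacuously.

Yes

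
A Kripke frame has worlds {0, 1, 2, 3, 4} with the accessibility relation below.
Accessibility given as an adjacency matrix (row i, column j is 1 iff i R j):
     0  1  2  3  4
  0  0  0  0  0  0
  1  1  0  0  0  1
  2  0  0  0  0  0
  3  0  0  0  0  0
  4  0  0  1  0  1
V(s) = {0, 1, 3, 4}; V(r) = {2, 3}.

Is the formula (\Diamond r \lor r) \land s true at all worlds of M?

Let φ = (\Diamond r \lor r) \land s. Evaluate φ at each world:
  0 (successors ∅): φ is false.
  1 (successors {0, 4}): φ is false.
  2 (successors ∅): φ is false.
  3 (successors ∅): φ is true.
  4 (successors {2, 4}): φ is true.
Detail at 0 (counterexample):
  At 0: \Diamond r \lor r is false, s is true, so (\Diamond r \lor r) \land s is false.
    At 0: \Diamond r is false, r is false, so \Diamond r \lor r is false.
      At 0: no accessible worlds, so \Diamond r is false.

No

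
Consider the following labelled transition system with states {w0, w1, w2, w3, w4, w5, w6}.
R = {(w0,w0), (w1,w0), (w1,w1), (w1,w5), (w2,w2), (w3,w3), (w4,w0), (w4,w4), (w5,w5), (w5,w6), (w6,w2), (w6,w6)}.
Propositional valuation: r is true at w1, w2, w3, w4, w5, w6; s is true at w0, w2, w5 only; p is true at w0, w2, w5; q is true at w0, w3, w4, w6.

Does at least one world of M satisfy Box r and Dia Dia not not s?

Let φ = Box r and Dia Dia not not s. Evaluate φ at each world:
  w0 (successors {w0}): φ is false.
  w1 (successors {w0, w1, w5}): φ is false.
  w2 (successors {w2}): φ is true.
  w3 (successors {w3}): φ is false.
  w4 (successors {w0, w4}): φ is false.
  w5 (successors {w5, w6}): φ is true.
  w6 (successors {w2, w6}): φ is true.
Detail at w2 (witness):
  At w2: Box r is true, Dia Dia not not s is true, so Box r and Dia Dia not not s is true.
    At w2: Box r requires r at every successor {w2}.
      At w2: r is true.
    So Box r is true at w2.
    At w2: Dia Dia not not s requires Dia not not s at some successor in {w2}.
      Dia not not s holds at w2, so Dia Dia not not s is true at w2.

Yes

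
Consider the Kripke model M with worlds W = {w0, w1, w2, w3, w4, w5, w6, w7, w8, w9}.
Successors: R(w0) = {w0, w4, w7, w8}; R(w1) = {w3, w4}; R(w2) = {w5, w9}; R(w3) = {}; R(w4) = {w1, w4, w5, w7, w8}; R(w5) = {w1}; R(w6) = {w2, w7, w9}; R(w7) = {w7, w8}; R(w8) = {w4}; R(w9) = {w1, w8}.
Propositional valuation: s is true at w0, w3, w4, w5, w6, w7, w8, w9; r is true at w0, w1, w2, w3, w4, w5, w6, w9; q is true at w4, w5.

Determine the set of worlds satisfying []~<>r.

w3

Let φ = []~<>r. Evaluate φ at each world:
  w0 (successors {w0, w4, w7, w8}): φ is false.
  w1 (successors {w3, w4}): φ is false.
  w2 (successors {w5, w9}): φ is false.
  w3 (successors ∅): φ is true.
  w4 (successors {w1, w4, w5, w7, w8}): φ is false.
  w5 (successors {w1}): φ is false.
  w6 (successors {w2, w7, w9}): φ is false.
  w7 (successors {w7, w8}): φ is false.
  w8 (successors {w4}): φ is false.
  w9 (successors {w1, w8}): φ is false.
For instance, at w7:
  At w7: []~<>r requires ~<>r at every successor {w7, w8}.
    ~<>r fails at w8, so []~<>r is false at w7.
      At w8: <>r is true, so ~<>r is false.
Satisfying worlds: {w3}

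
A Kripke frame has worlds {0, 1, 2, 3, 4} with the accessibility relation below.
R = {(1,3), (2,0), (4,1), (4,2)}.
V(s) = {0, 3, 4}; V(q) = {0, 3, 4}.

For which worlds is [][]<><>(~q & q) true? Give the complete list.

Let φ = [][]<><>(~q & q). Evaluate φ at each world:
  0 (successors ∅): φ is true.
  1 (successors {3}): φ is true.
  2 (successors {0}): φ is true.
  3 (successors ∅): φ is true.
  4 (successors {1, 2}): φ is false.
For instance, at 4:
  At 4: [][]<><>(~q & q) requires []<><>(~q & q) at every successor {1, 2}.
    []<><>(~q & q) fails at 1, so [][]<><>(~q & q) is false at 4.
      At 1: []<><>(~q & q) requires <><>(~q & q) at every successor {3}.
        <><>(~q & q) fails at 3, so []<><>(~q & q) is false at 1.
Satisfying worlds: {0, 1, 2, 3}

0, 1, 2, 3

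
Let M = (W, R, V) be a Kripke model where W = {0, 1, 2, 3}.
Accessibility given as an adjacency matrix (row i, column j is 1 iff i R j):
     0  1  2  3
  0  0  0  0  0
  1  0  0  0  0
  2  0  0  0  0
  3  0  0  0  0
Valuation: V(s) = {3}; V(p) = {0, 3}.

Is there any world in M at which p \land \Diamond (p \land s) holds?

Recall that \Diamond ψ holds at a world iff ψ holds at some accessible world.
Let φ = p \land \Diamond (p \land s). Evaluate φ at each world:
  0 (successors ∅): φ is false.
  1 (successors ∅): φ is false.
  2 (successors ∅): φ is false.
  3 (successors ∅): φ is false.
For instance, at 3:
  At 3: p is true, \Diamond (p \land s) is false, so p \land \Diamond (p \land s) is false.
    At 3: no accessible worlds, so \Diamond (p \land s) is false.

No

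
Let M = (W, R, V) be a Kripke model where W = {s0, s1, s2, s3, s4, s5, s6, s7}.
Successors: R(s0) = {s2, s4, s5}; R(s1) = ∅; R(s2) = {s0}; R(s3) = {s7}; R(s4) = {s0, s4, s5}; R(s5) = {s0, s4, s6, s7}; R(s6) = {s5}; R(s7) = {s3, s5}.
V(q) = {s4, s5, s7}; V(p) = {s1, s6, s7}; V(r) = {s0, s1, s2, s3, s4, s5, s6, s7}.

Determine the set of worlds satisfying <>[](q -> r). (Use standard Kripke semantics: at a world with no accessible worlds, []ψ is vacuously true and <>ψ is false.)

s0, s2, s3, s4, s5, s6, s7

Recall that []ψ holds at a world iff ψ holds at every accessible world, and <>ψ holds iff ψ holds at some accessible world.
Let φ = <>[](q -> r). Evaluate φ at each world:
  s0 (successors {s2, s4, s5}): φ is true.
  s1 (successors ∅): φ is false.
  s2 (successors {s0}): φ is true.
  s3 (successors {s7}): φ is true.
  s4 (successors {s0, s4, s5}): φ is true.
  s5 (successors {s0, s4, s6, s7}): φ is true.
  s6 (successors {s5}): φ is true.
  s7 (successors {s3, s5}): φ is true.
For instance, at s3:
  At s3: <>[](q -> r) requires [](q -> r) at some successor in {s7}.
    [](q -> r) holds at s7, so <>[](q -> r) is true at s3.
      At s7: [](q -> r) requires q -> r at every successor {s3, s5}.
        At s3: q -> r is true.
        At s5: q -> r is true.
      So [](q -> r) is true at s7.
Satisfying worlds: {s0, s2, s3, s4, s5, s6, s7}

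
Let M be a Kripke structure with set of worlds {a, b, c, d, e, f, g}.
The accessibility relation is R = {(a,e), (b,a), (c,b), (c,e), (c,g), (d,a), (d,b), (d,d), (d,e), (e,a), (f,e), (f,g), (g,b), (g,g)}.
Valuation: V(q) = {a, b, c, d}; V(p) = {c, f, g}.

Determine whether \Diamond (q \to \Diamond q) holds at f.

Yes

Recall that \Diamond ψ holds at a world iff ψ holds at some accessible world.
At f: \Diamond (q \to \Diamond q) requires q \to \Diamond q at some successor in {e, g}.
  q \to \Diamond q holds at e, so \Diamond (q \to \Diamond q) is true at f.
    At e: q is false, \Diamond q is true, so q \to \Diamond q is true.
      At e: \Diamond q requires q at some successor in {a}.
        q holds at a, so \Diamond q is true at e.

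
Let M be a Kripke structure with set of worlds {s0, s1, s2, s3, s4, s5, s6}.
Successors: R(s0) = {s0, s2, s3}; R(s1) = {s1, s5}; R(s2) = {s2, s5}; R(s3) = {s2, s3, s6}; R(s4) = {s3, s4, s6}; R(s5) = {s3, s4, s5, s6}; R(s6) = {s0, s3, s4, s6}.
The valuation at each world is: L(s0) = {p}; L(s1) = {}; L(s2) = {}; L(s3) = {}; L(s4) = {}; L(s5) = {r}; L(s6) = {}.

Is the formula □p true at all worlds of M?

No

Let φ = □p. Evaluate φ at each world:
  s0 (successors {s0, s2, s3}): φ is false.
  s1 (successors {s1, s5}): φ is false.
  s2 (successors {s2, s5}): φ is false.
  s3 (successors {s2, s3, s6}): φ is false.
  s4 (successors {s3, s4, s6}): φ is false.
  s5 (successors {s3, s4, s5, s6}): φ is false.
  s6 (successors {s0, s3, s4, s6}): φ is false.
Detail at s0 (counterexample):
  At s0: □p requires p at every successor {s0, s2, s3}.
    p fails at s2, so □p is false at s0.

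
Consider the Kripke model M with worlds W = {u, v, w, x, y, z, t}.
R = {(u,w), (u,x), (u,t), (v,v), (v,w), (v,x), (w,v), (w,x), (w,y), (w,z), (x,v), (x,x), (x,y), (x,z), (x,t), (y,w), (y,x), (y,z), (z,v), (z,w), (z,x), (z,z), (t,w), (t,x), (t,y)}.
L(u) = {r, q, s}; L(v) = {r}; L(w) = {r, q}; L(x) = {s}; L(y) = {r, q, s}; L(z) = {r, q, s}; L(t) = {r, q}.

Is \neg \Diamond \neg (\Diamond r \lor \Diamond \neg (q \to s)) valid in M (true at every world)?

Yes

Recall that \Diamond ψ holds at a world iff ψ holds at some accessible world.
Let φ = \neg \Diamond \neg (\Diamond r \lor \Diamond \neg (q \to s)). Evaluate φ at each world:
  u (successors {w, x, t}): φ is true.
  v (successors {v, w, x}): φ is true.
  w (successors {v, x, y, z}): φ is true.
  x (successors {v, x, y, z, t}): φ is true.
  y (successors {w, x, z}): φ is true.
  z (successors {v, w, x, z}): φ is true.
  t (successors {w, x, y}): φ is true.
For instance, at y:
  At y: \Diamond \neg (\Diamond r \lor \Diamond \neg (q \to s)) is false, so \neg \Diamond \neg (\Diamond r \lor \Diamond \neg (q \to s)) is true.
    At y: \Diamond \neg (\Diamond r \lor \Diamond \neg (q \to s)) requires \neg (\Diamond r \lor \Diamond \neg (q \to s)) at some successor in {w, x, z}.
      At w: \neg (\Diamond r \lor \Diamond \neg (q \to s)) is false.
      At x: \neg (\Diamond r \lor \Diamond \neg (q \to s)) is false.
      At z: \neg (\Diamond r \lor \Diamond \neg (q \to s)) is false.
    So \Diamond \neg (\Diamond r \lor \Diamond \neg (q \to s)) is false at y.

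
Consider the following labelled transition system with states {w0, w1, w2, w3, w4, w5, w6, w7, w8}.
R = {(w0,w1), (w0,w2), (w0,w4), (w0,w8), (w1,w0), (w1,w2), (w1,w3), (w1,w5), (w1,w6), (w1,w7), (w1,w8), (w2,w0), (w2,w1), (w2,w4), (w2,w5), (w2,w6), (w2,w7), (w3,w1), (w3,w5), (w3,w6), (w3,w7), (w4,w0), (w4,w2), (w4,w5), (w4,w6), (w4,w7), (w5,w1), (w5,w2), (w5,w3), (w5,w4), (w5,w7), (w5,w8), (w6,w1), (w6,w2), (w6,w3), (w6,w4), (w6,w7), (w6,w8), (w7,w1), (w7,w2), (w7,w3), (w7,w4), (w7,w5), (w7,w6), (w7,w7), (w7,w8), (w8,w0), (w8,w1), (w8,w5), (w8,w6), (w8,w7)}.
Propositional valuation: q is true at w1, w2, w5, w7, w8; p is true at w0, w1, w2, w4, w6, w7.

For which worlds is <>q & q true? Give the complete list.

Let φ = <>q & q. Evaluate φ at each world:
  w0 (successors {w1, w2, w4, w8}): φ is false.
  w1 (successors {w0, w2, w3, w5, w6, w7, w8}): φ is true.
  w2 (successors {w0, w1, w4, w5, w6, w7}): φ is true.
  w3 (successors {w1, w5, w6, w7}): φ is false.
  w4 (successors {w0, w2, w5, w6, w7}): φ is false.
  w5 (successors {w1, w2, w3, w4, w7, w8}): φ is true.
  w6 (successors {w1, w2, w3, w4, w7, w8}): φ is false.
  w7 (successors {w1, w2, w3, w4, w5, w6, w7, w8}): φ is true.
  w8 (successors {w0, w1, w5, w6, w7}): φ is true.
For instance, at w2:
  At w2: <>q is true, q is true, so <>q & q is true.
    At w2: <>q requires q at some successor in {w0, w1, w4, w5, w6, w7}.
      q holds at w1, so <>q is true at w2.
Satisfying worlds: {w1, w2, w5, w7, w8}

w1, w2, w5, w7, w8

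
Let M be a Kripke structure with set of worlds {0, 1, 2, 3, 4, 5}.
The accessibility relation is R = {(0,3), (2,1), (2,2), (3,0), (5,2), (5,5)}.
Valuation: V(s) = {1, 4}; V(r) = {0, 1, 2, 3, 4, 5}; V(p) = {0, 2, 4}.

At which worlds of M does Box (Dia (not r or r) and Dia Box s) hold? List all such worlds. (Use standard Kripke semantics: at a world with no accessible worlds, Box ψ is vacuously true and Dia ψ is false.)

Let φ = Box (Dia (not r or r) and Dia Box s). Evaluate φ at each world:
  0 (successors {3}): φ is false.
  1 (successors ∅): φ is true.
  2 (successors {1, 2}): φ is false.
  3 (successors {0}): φ is false.
  4 (successors ∅): φ is true.
  5 (successors {2, 5}): φ is false.
For instance, at 2:
  At 2: Box (Dia (not r or r) and Dia Box s) requires Dia (not r or r) and Dia Box s at every successor {1, 2}.
    Dia (not r or r) and Dia Box s fails at 1, so Box (Dia (not r or r) and Dia Box s) is false at 2.
      At 1: Dia (not r or r) is false, Dia Box s is false, so Dia (not r or r) and Dia Box s is false.
Satisfying worlds: {1, 4}

1, 4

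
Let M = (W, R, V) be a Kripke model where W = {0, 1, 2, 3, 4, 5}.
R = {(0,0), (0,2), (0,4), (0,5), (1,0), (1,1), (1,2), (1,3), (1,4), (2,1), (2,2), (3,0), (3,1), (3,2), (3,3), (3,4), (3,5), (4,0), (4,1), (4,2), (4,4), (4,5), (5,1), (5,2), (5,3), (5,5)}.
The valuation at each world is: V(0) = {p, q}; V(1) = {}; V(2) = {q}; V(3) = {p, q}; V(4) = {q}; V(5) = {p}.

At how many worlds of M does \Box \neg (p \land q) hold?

Let φ = \Box \neg (p \land q). Evaluate φ at each world:
  0 (successors {0, 2, 4, 5}): φ is false.
  1 (successors {0, 1, 2, 3, 4}): φ is false.
  2 (successors {1, 2}): φ is true.
  3 (successors {0, 1, 2, 3, 4, 5}): φ is false.
  4 (successors {0, 1, 2, 4, 5}): φ is false.
  5 (successors {1, 2, 3, 5}): φ is false.
For instance, at 5:
  At 5: \Box \neg (p \land q) requires \neg (p \land q) at every successor {1, 2, 3, 5}.
    \neg (p \land q) fails at 3, so \Box \neg (p \land q) is false at 5.
Satisfying worlds: {2}

1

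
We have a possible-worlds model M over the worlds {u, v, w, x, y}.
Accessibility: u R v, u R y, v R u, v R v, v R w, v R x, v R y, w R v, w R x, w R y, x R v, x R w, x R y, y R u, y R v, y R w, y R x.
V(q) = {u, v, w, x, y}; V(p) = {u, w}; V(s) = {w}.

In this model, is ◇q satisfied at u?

Recall that ◇ψ holds at a world iff ψ holds at some accessible world.
At u: ◇q requires q at some successor in {v, y}.
  q holds at v, so ◇q is true at u.

Yes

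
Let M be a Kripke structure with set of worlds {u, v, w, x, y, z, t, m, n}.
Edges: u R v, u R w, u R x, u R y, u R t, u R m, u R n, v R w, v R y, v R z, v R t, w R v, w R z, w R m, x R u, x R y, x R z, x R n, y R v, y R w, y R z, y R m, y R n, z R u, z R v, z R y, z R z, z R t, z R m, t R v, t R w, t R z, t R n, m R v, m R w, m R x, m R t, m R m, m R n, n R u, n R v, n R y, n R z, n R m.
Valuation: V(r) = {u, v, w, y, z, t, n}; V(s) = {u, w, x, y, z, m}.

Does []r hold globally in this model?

Recall that []ψ holds at a world iff ψ holds at every accessible world, and <>ψ holds iff ψ holds at some accessible world.
Let φ = []r. Evaluate φ at each world:
  u (successors {v, w, x, y, t, m, n}): φ is false.
  v (successors {w, y, z, t}): φ is true.
  w (successors {v, z, m}): φ is false.
  x (successors {u, y, z, n}): φ is true.
  y (successors {v, w, z, m, n}): φ is false.
  z (successors {u, v, y, z, t, m}): φ is false.
  t (successors {v, w, z, n}): φ is true.
  m (successors {v, w, x, t, m, n}): φ is false.
  n (successors {u, v, y, z, m}): φ is false.
Detail at u (counterexample):
  At u: []r requires r at every successor {v, w, x, y, t, m, n}.
    r fails at x, so []r is false at u.

No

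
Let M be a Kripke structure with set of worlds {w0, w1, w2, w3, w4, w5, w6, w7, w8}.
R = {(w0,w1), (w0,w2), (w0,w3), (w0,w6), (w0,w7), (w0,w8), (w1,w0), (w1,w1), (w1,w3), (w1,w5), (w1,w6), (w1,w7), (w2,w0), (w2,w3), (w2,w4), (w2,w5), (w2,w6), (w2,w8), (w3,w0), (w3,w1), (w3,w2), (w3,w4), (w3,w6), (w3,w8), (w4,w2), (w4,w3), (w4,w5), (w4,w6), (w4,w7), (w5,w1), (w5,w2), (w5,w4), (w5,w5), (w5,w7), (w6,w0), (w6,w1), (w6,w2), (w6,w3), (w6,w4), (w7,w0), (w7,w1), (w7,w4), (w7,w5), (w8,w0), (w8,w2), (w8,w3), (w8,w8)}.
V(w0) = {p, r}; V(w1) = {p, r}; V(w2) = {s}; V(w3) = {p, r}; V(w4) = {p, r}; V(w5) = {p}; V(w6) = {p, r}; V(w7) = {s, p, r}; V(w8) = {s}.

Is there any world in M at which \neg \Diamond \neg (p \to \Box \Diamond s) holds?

Let φ = \neg \Diamond \neg (p \to \Box \Diamond s). Evaluate φ at each world:
  w0 (successors {w1, w2, w3, w6, w7, w8}): φ is false.
  w1 (successors {w0, w1, w3, w5, w6, w7}): φ is false.
  w2 (successors {w0, w3, w4, w5, w6, w8}): φ is false.
  w3 (successors {w0, w1, w2, w4, w6, w8}): φ is false.
  w4 (successors {w2, w3, w5, w6, w7}): φ is false.
  w5 (successors {w1, w2, w4, w5, w7}): φ is false.
  w6 (successors {w0, w1, w2, w3, w4}): φ is false.
  w7 (successors {w0, w1, w4, w5}): φ is false.
  w8 (successors {w0, w2, w3, w8}): φ is false.
For instance, at w8:
  At w8: \Diamond \neg (p \to \Box \Diamond s) is true, so \neg \Diamond \neg (p \to \Box \Diamond s) is false.
    At w8: \Diamond \neg (p \to \Box \Diamond s) requires \neg (p \to \Box \Diamond s) at some successor in {w0, w2, w3, w8}.
      \neg (p \to \Box \Diamond s) holds at w0, so \Diamond \neg (p \to \Box \Diamond s) is true at w8.

No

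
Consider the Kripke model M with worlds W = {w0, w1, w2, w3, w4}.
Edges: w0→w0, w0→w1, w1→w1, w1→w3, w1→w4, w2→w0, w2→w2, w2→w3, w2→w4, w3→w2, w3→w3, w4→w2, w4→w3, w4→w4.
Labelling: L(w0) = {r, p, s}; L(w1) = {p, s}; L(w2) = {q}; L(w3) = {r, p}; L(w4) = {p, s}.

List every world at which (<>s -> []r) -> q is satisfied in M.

Recall that []ψ holds at a world iff ψ holds at every accessible world, and <>ψ holds iff ψ holds at some accessible world.
Let φ = (<>s -> []r) -> q. Evaluate φ at each world:
  w0 (successors {w0, w1}): φ is true.
  w1 (successors {w1, w3, w4}): φ is true.
  w2 (successors {w0, w2, w3, w4}): φ is true.
  w3 (successors {w2, w3}): φ is false.
  w4 (successors {w2, w3, w4}): φ is true.
For instance, at w4:
  At w4: <>s -> []r is false, q is false, so (<>s -> []r) -> q is true.
    At w4: <>s is true, []r is false, so <>s -> []r is false.
      At w4: <>s requires s at some successor in {w2, w3, w4}.
        s holds at w4, so <>s is true at w4.
      At w4: []r requires r at every successor {w2, w3, w4}.
        r fails at w2, so []r is false at w4.
Satisfying worlds: {w0, w1, w2, w4}

w0, w1, w2, w4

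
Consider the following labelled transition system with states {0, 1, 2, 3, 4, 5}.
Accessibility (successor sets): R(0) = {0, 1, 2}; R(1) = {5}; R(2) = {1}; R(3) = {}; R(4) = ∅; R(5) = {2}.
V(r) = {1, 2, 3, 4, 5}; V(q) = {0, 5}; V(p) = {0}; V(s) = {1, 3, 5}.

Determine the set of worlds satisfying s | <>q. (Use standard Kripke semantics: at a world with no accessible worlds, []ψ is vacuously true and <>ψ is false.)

0, 1, 3, 5

Let φ = s | <>q. Evaluate φ at each world:
  0 (successors {0, 1, 2}): φ is true.
  1 (successors {5}): φ is true.
  2 (successors {1}): φ is false.
  3 (successors ∅): φ is true.
  4 (successors ∅): φ is false.
  5 (successors {2}): φ is true.
For instance, at 5:
  At 5: s is true, <>q is false, so s | <>q is true.
    At 5: <>q requires q at some successor in {2}.
      At 2: q is false.
    So <>q is false at 5.
Satisfying worlds: {0, 1, 3, 5}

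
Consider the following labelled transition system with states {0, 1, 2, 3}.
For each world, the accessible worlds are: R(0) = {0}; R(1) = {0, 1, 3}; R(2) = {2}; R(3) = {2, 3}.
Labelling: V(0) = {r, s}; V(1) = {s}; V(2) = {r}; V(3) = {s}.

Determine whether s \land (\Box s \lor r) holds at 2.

At 2: s is false, \Box s \lor r is true, so s \land (\Box s \lor r) is false.
  At 2: \Box s is false, r is true, so \Box s \lor r is true.
    At 2: \Box s requires s at every successor {2}.
      s fails at 2, so \Box s is false at 2.

No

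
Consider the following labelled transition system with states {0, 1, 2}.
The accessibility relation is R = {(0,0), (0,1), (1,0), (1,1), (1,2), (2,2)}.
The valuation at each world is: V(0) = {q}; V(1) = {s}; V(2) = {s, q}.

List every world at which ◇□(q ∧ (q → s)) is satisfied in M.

1, 2

Let φ = ◇□(q ∧ (q → s)). Evaluate φ at each world:
  0 (successors {0, 1}): φ is false.
  1 (successors {0, 1, 2}): φ is true.
  2 (successors {2}): φ is true.
For instance, at 0:
  At 0: ◇□(q ∧ (q → s)) requires □(q ∧ (q → s)) at some successor in {0, 1}.
    At 0: □(q ∧ (q → s)) is false.
    At 1: □(q ∧ (q → s)) is false.
  So ◇□(q ∧ (q → s)) is false at 0.
Satisfying worlds: {1, 2}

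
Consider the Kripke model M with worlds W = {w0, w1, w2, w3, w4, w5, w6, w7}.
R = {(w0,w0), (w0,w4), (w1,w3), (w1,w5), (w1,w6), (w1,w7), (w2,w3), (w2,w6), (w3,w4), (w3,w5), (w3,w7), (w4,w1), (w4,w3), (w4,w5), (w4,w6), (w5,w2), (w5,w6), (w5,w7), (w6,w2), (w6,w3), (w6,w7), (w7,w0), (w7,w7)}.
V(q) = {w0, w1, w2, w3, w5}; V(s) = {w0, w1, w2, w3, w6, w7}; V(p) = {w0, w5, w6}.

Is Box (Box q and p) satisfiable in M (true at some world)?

No

Let φ = Box (Box q and p). Evaluate φ at each world:
  w0 (successors {w0, w4}): φ is false.
  w1 (successors {w3, w5, w6, w7}): φ is false.
  w2 (successors {w3, w6}): φ is false.
  w3 (successors {w4, w5, w7}): φ is false.
  w4 (successors {w1, w3, w5, w6}): φ is false.
  w5 (successors {w2, w6, w7}): φ is false.
  w6 (successors {w2, w3, w7}): φ is false.
  w7 (successors {w0, w7}): φ is false.
For instance, at w4:
  At w4: Box (Box q and p) requires Box q and p at every successor {w1, w3, w5, w6}.
    Box q and p fails at w1, so Box (Box q and p) is false at w4.
      At w1: Box q is false, p is false, so Box q and p is false.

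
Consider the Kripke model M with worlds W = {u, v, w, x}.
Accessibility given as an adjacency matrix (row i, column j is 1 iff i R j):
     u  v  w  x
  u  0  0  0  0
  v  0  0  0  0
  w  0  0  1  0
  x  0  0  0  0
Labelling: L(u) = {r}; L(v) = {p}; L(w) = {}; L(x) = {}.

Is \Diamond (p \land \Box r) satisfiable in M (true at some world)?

No

Recall that \Box ψ holds at a world iff ψ holds at every accessible world, and \Diamond ψ holds iff ψ holds at some accessible world.
Let φ = \Diamond (p \land \Box r). Evaluate φ at each world:
  u (successors ∅): φ is false.
  v (successors ∅): φ is false.
  w (successors {w}): φ is false.
  x (successors ∅): φ is false.
For instance, at w:
  At w: \Diamond (p \land \Box r) requires p \land \Box r at some successor in {w}.
    At w: p \land \Box r is false.
  So \Diamond (p \land \Box r) is false at w.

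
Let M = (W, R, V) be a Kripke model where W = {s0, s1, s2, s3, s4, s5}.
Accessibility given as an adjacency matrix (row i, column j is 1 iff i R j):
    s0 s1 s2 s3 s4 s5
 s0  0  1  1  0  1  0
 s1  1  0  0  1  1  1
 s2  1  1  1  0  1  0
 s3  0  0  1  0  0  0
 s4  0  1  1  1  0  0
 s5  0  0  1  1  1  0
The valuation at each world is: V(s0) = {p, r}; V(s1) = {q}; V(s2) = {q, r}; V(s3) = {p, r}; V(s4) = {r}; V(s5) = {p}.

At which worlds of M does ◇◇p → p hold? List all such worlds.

Recall that ◇ψ holds at a world iff ψ holds at some accessible world.
Let φ = ◇◇p → p. Evaluate φ at each world:
  s0 (successors {s1, s2, s4}): φ is true.
  s1 (successors {s0, s3, s4, s5}): φ is false.
  s2 (successors {s0, s1, s2, s4}): φ is false.
  s3 (successors {s2}): φ is true.
  s4 (successors {s1, s2, s3}): φ is false.
  s5 (successors {s2, s3, s4}): φ is true.
For instance, at s0:
  At s0: ◇◇p is true, p is true, so ◇◇p → p is true.
    At s0: ◇◇p requires ◇p at some successor in {s1, s2, s4}.
      ◇p holds at s1, so ◇◇p is true at s0.
Satisfying worlds: {s0, s3, s5}

s0, s3, s5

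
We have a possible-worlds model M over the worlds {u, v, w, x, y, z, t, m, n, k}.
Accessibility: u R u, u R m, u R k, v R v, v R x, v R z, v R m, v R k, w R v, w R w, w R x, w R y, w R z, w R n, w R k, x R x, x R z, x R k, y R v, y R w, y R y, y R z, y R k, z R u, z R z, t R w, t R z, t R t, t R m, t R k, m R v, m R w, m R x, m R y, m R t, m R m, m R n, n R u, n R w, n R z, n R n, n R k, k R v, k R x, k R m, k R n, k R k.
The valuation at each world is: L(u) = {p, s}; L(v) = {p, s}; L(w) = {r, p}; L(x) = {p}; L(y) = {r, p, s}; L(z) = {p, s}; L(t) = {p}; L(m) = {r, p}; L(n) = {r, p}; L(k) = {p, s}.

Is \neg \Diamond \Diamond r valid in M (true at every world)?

Let φ = \neg \Diamond \Diamond r. Evaluate φ at each world:
  u (successors {u, m, k}): φ is false.
  v (successors {v, x, z, m, k}): φ is false.
  w (successors {v, w, x, y, z, n, k}): φ is false.
  x (successors {x, z, k}): φ is false.
  y (successors {v, w, y, z, k}): φ is false.
  z (successors {u, z}): φ is false.
  t (successors {w, z, t, m, k}): φ is false.
  m (successors {v, w, x, y, t, m, n}): φ is false.
  n (successors {u, w, z, n, k}): φ is false.
  k (successors {v, x, m, n, k}): φ is false.
Detail at u (counterexample):
  At u: \Diamond \Diamond r is true, so \neg \Diamond \Diamond r is false.
    At u: \Diamond \Diamond r requires \Diamond r at some successor in {u, m, k}.
      \Diamond r holds at u, so \Diamond \Diamond r is true at u.

No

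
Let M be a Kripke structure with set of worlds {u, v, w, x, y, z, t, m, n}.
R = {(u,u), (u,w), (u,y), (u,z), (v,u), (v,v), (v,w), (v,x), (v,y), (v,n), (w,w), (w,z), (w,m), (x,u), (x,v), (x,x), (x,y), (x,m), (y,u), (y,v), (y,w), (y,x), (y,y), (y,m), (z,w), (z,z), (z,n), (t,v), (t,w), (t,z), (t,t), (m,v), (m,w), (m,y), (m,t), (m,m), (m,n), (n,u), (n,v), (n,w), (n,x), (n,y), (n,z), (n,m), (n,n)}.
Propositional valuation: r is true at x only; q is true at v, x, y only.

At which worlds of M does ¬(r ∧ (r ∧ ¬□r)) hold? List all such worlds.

u, v, w, y, z, t, m, n

Let φ = ¬(r ∧ (r ∧ ¬□r)). Evaluate φ at each world:
  u (successors {u, w, y, z}): φ is true.
  v (successors {u, v, w, x, y, n}): φ is true.
  w (successors {w, z, m}): φ is true.
  x (successors {u, v, x, y, m}): φ is false.
  y (successors {u, v, w, x, y, m}): φ is true.
  z (successors {w, z, n}): φ is true.
  t (successors {v, w, z, t}): φ is true.
  m (successors {v, w, y, t, m, n}): φ is true.
  n (successors {u, v, w, x, y, z, m, n}): φ is true.
For instance, at n:
  At n: r ∧ (r ∧ ¬□r) is false, so ¬(r ∧ (r ∧ ¬□r)) is true.
    At n: r is false, r ∧ ¬□r is false, so r ∧ (r ∧ ¬□r) is false.
      At n: r is false, ¬□r is true, so r ∧ ¬□r is false.
Satisfying worlds: {u, v, w, y, z, t, m, n}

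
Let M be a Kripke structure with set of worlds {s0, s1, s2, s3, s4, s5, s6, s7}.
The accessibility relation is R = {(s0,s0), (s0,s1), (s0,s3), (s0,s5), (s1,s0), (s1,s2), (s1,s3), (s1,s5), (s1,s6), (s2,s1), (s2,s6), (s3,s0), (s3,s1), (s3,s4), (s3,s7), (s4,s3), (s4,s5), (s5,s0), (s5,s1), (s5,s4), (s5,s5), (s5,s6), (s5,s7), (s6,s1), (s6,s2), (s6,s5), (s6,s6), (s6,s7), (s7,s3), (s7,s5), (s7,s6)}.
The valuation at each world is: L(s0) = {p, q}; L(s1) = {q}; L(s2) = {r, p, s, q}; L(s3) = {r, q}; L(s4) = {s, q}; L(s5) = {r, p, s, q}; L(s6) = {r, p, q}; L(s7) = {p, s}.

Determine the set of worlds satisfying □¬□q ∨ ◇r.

s0, s1, s2, s4, s5, s6, s7

Let φ = □¬□q ∨ ◇r. Evaluate φ at each world:
  s0 (successors {s0, s1, s3, s5}): φ is true.
  s1 (successors {s0, s2, s3, s5, s6}): φ is true.
  s2 (successors {s1, s6}): φ is true.
  s3 (successors {s0, s1, s4, s7}): φ is false.
  s4 (successors {s3, s5}): φ is true.
  s5 (successors {s0, s1, s4, s5, s6, s7}): φ is true.
  s6 (successors {s1, s2, s5, s6, s7}): φ is true.
  s7 (successors {s3, s5, s6}): φ is true.
For instance, at s2:
  At s2: □¬□q is false, ◇r is true, so □¬□q ∨ ◇r is true.
    At s2: □¬□q requires ¬□q at every successor {s1, s6}.
      ¬□q fails at s1, so □¬□q is false at s2.
    At s2: ◇r requires r at some successor in {s1, s6}.
      r holds at s6, so ◇r is true at s2.
Satisfying worlds: {s0, s1, s2, s4, s5, s6, s7}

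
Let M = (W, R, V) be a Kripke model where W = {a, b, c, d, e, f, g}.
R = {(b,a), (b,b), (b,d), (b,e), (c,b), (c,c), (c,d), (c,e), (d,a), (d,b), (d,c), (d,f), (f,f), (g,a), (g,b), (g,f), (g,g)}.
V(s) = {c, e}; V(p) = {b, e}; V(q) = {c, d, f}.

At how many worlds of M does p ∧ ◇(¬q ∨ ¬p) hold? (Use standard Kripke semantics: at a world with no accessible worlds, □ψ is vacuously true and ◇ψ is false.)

Recall that ◇ψ holds at a world iff ψ holds at some accessible world.
Let φ = p ∧ ◇(¬q ∨ ¬p). Evaluate φ at each world:
  a (successors ∅): φ is false.
  b (successors {a, b, d, e}): φ is true.
  c (successors {b, c, d, e}): φ is false.
  d (successors {a, b, c, f}): φ is false.
  e (successors ∅): φ is false.
  f (successors {f}): φ is false.
  g (successors {a, b, f, g}): φ is false.
For instance, at g:
  At g: p is false, ◇(¬q ∨ ¬p) is true, so p ∧ ◇(¬q ∨ ¬p) is false.
    At g: ◇(¬q ∨ ¬p) requires ¬q ∨ ¬p at some successor in {a, b, f, g}.
      ¬q ∨ ¬p holds at a, so ◇(¬q ∨ ¬p) is true at g.
Satisfying worlds: {b}

1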